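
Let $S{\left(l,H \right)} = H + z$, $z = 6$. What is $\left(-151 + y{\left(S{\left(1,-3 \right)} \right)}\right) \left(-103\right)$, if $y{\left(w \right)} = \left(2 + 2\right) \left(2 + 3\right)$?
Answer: $13493$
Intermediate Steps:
$S{\left(l,H \right)} = 6 + H$ ($S{\left(l,H \right)} = H + 6 = 6 + H$)
$y{\left(w \right)} = 20$ ($y{\left(w \right)} = 4 \cdot 5 = 20$)
$\left(-151 + y{\left(S{\left(1,-3 \right)} \right)}\right) \left(-103\right) = \left(-151 + 20\right) \left(-103\right) = \left(-131\right) \left(-103\right) = 13493$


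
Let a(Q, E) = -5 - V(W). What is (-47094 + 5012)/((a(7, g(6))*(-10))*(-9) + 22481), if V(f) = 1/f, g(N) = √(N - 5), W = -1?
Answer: -42082/22121 ≈ -1.9024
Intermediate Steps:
g(N) = √(-5 + N)
a(Q, E) = -4 (a(Q, E) = -5 - 1/(-1) = -5 - 1*(-1) = -5 + 1 = -4)
(-47094 + 5012)/((a(7, g(6))*(-10))*(-9) + 22481) = (-47094 + 5012)/(-4*(-10)*(-9) + 22481) = -42082/(40*(-9) + 22481) = -42082/(-360 + 22481) = -42082/22121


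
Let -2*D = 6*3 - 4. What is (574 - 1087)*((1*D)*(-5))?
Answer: -17955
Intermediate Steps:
D = -7 (D = -(6*3 - 4)/2 = -(18 - 4)/2 = -½*14 = -7)
(574 - 1087)*((1*D)*(-5)) = (574 - 1087)*((1*(-7))*(-5)) = -(-3591)*(-5) = -513*35 = -17955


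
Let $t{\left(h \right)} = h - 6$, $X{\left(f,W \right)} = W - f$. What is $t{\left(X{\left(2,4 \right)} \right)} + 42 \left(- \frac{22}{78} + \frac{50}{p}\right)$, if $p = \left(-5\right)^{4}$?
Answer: $- \frac{4058}{325} \approx -12.486$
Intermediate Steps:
$p = 625$
$t{\left(h \right)} = -6 + h$ ($t{\left(h \right)} = h - 6 = -6 + h$)
$t{\left(X{\left(2,4 \right)} \right)} + 42 \left(- \frac{22}{78} + \frac{50}{p}\right) = \left(-6 + \left(4 - 2\right)\right) + 42 \left(- \frac{22}{78} + \frac{50}{625}\right) = \left(-6 + \left(4 - 2\right)\right) + 42 \left(\left(-22\right) \frac{1}{78} + 50 \cdot \frac{1}{625}\right) = \left(-6 + 2\right) + 42 \left(- \frac{11}{39} + \frac{2}{25}\right) = -4 + 42 \left(- \frac{197}{975}\right) = -4 - \frac{2758}{325} = - \frac{4058}{325}$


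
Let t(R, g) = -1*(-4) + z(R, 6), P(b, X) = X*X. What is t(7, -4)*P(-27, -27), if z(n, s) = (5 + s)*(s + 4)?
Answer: 83106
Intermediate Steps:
z(n, s) = (4 + s)*(5 + s) (z(n, s) = (5 + s)*(4 + s) = (4 + s)*(5 + s))
P(b, X) = X²
t(R, g) = 114 (t(R, g) = -1*(-4) + (20 + 6² + 9*6) = 4 + (20 + 36 + 54) = 4 + 110 = 114)
t(7, -4)*P(-27, -27) = 114*(-27)² = 114*729 = 83106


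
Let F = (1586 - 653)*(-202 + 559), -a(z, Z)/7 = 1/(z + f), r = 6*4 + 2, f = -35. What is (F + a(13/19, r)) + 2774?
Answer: 218977593/652 ≈ 3.3586e+5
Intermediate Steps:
r = 26 (r = 24 + 2 = 26)
a(z, Z) = -7/(-35 + z) (a(z, Z) = -7/(z - 35) = -7/(-35 + z))
F = 333081 (F = 933*357 = 333081)
(F + a(13/19, r)) + 2774 = (333081 - 7/(-35 + 13/19)) + 2774 = (333081 - 7/(-652/19)) + 2774 = (333081 - 7*(-19/652)) + 2774 = (333081 + 133/652) + 2774 = 217168945/652 + 2774 = 218977593/652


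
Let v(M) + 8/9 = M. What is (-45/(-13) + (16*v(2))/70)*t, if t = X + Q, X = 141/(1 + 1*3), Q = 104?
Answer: 1694951/3276 ≈ 517.38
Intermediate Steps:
v(M) = -8/9 + M
X = 141/4 (X = 141/(1 + 3) = 141/4 ≈ 35.250)
t = 557/4 (t = 141/4 + 104 = 557/4 ≈ 139.25)
(-45/(-13) + (16*v(2))/70)*t = (-45/(-13) + (16*(-8/9 + 2))/70)*(557/4) = (-45*(-1/13) + (16*(10/9))*(1/70))*(557/4) = (45/13 + (160/9)*(1/70))*(557/4) = (45/13 + 16/63)*(557/4) = (3043/819)*(557/4) = 1694951/3276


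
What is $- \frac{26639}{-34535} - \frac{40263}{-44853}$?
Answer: $\frac{861773924}{516332785} \approx 1.669$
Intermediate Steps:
$- \frac{26639}{-34535} - \frac{40263}{-44853} = \left(-26639\right) \left(- \frac{1}{34535}\right) - - \frac{13421}{14951} = \frac{26639}{34535} + \frac{13421}{14951} = \frac{861773924}{516332785}$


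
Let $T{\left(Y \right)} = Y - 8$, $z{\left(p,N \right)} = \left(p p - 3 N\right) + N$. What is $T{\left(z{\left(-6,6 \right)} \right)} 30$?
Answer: $480$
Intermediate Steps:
$z{\left(p,N \right)} = p^{2} - 2 N$ ($z{\left(p,N \right)} = \left(p^{2} - 3 N\right) + N = p^{2} - 2 N$)
$T{\left(Y \right)} = -8 + Y$
$T{\left(z{\left(-6,6 \right)} \right)} 30 = \left(-8 + \left(\left(-6\right)^{2} - 12\right)\right) 30 = \left(-8 + \left(36 - 12\right)\right) 30 = \left(-8 + 24\right) 30 = 16 \cdot 30 = 480$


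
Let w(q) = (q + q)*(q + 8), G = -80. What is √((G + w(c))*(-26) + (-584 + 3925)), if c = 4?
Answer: 15*√13 ≈ 54.083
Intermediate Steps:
w(q) = 2*q*(8 + q) (w(q) = (2*q)*(8 + q) = 2*q*(8 + q))
√((G + w(c))*(-26) + (-584 + 3925)) = √((-80 + 2*4*(8 + 4))*(-26) + (-584 + 3925)) = √((-80 + 2*4*12)*(-26) + 3341) = √((-80 + 96)*(-26) + 3341) = √(16*(-26) + 3341) = √(-416 + 3341) = √2925 = 15*√13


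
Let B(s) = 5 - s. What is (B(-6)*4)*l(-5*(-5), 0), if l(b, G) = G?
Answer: 0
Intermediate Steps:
(B(-6)*4)*l(-5*(-5), 0) = ((5 - 1*(-6))*4)*0 = ((5 + 6)*4)*0 = (11*4)*0 = 44*0 = 0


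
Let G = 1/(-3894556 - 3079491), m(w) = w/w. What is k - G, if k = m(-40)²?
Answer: 6974048/6974047 ≈ 1.0000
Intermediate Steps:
m(w) = 1
G = -1/6974047 (G = 1/(-6974047) = -1/6974047 ≈ -1.4339e-7)
k = 1 (k = 1² = 1)
k - G = 1 - 1*(-1/6974047) = 1 + 1/6974047 = 6974048/6974047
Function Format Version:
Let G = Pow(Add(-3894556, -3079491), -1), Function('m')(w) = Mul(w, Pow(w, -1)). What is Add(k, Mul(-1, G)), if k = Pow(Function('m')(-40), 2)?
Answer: Rational(6974048, 6974047) ≈ 1.0000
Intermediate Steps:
Function('m')(w) = 1
G = Rational(-1, 6974047) (G = Pow(-6974047, -1) = Rational(-1, 6974047) ≈ -1.4339e-7)
k = 1 (k = Pow(1, 2) = 1)
Add(k, Mul(-1, G)) = Add(1, Mul(-1, Rational(-1, 6974047))) = Add(1, Rational(1, 6974047)) = Rational(6974048, 6974047)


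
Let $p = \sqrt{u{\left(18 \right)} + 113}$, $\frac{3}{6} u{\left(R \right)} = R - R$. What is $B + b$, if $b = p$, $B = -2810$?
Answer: $-2810 + \sqrt{113} \approx -2799.4$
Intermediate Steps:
$u{\left(R \right)} = 0$ ($u{\left(R \right)} = 2 \left(R - R\right) = 2 \cdot 0 = 0$)
$p = \sqrt{113}$ ($p = \sqrt{0 + 113} = \sqrt{113} \approx 10.63$)
$b = \sqrt{113} \approx 10.63$
$B + b = -2810 + \sqrt{113}$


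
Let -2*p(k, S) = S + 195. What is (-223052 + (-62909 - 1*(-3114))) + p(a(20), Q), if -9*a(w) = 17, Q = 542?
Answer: -566431/2 ≈ -2.8322e+5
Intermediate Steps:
a(w) = -17/9 (a(w) = -1/9*17 = -17/9)
p(k, S) = -195/2 - S/2 (p(k, S) = -(S + 195)/2 = -(195 + S)/2 = -195/2 - S/2)
(-223052 + (-62909 - 1*(-3114))) + p(a(20), Q) = (-223052 + (-62909 - 1*(-3114))) + (-195/2 - 1/2*542) = (-223052 + (-62909 + 3114)) + (-195/2 - 271) = (-223052 - 59795) - 737/2 = -282847 - 737/2 = -566431/2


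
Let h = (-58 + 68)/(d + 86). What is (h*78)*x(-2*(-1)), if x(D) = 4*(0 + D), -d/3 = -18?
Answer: 312/7 ≈ 44.571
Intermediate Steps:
d = 54 (d = -3*(-18) = 54)
h = 1/14 (h = (-58 + 68)/(54 + 86) = 10/140 = 10*(1/140) = 1/14 ≈ 0.071429)
x(D) = 4*D
(h*78)*x(-2*(-1)) = ((1/14)*78)*(4*(-2*(-1))) = 39*(4*2)/7 = (39/7)*8 = 312/7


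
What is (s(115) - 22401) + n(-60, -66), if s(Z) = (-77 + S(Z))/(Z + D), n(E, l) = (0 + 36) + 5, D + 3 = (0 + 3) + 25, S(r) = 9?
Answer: -782617/35 ≈ -22361.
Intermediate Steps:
D = 25 (D = -3 + ((0 + 3) + 25) = -3 + (3 + 25) = -3 + 28 = 25)
n(E, l) = 41 (n(E, l) = 36 + 5 = 41)
s(Z) = -68/(25 + Z) (s(Z) = (-77 + 9)/(Z + 25) = -68/(25 + Z))
(s(115) - 22401) + n(-60, -66) = (-68/(25 + 115) - 22401) + 41 = (-68/140 - 22401) + 41 = (-68*1/140 - 22401) + 41 = (-17/35 - 22401) + 41 = -784052/35 + 41 = -782617/35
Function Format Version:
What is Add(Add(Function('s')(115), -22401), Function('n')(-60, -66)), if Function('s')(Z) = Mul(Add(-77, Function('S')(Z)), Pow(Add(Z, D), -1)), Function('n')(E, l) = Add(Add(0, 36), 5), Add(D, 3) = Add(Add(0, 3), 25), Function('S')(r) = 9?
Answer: Rational(-782617, 35) ≈ -22361.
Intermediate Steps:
D = 25 (D = Add(-3, Add(Add(0, 3), 25)) = Add(-3, Add(3, 25)) = Add(-3, 28) = 25)
Function('n')(E, l) = 41 (Function('n')(E, l) = Add(36, 5) = 41)
Function('s')(Z) = Mul(-68, Pow(Add(25, Z), -1)) (Function('s')(Z) = Mul(Add(-77, 9), Pow(Add(Z, 25), -1)) = Mul(-68, Pow(Add(25, Z), -1)))
Add(Add(Function('s')(115), -22401), Function('n')(-60, -66)) = Add(Add(Mul(-68, Pow(Add(25, 115), -1)), -22401), 41) = Add(Add(Mul(-68, Pow(140, -1)), -22401), 41) = Add(Add(Mul(-68, Rational(1, 140)), -22401), 41) = Add(Add(Rational(-17, 35), -22401), 41) = Add(Rational(-784052, 35), 41) = Rational(-782617, 35)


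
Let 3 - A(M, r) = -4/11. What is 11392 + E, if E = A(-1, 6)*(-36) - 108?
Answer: 122792/11 ≈ 11163.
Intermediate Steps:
A(M, r) = 37/11 (A(M, r) = 3 - (-4)/11 = 3 - 1*(-4/11) = 3 + 4/11 = 37/11)
E = -2520/11 (E = (37/11)*(-36) - 108 = -1332/11 - 108 = -2520/11 ≈ -229.09)
11392 + E = 11392 - 2520/11 = 122792/11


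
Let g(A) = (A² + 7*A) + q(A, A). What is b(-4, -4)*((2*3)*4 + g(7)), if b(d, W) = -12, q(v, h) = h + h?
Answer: -1632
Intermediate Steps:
q(v, h) = 2*h
g(A) = A² + 9*A (g(A) = (A² + 7*A) + 2*A = A² + 9*A)
b(-4, -4)*((2*3)*4 + g(7)) = -12*((2*3)*4 + 7*(9 + 7)) = -12*(6*4 + 7*16) = -12*(24 + 112) = -12*136 = -1632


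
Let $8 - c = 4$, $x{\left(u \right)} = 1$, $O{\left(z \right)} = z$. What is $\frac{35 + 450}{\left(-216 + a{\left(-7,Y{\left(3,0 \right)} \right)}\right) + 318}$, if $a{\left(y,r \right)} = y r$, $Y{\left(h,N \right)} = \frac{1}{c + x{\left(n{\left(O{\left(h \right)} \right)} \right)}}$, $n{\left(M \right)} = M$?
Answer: $\frac{2425}{503} \approx 4.8211$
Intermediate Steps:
$c = 4$ ($c = 8 - 4 = 4$)
$Y{\left(h,N \right)} = \frac{1}{5}$ ($Y{\left(h,N \right)} = \frac{1}{4 + 1} = \frac{1}{5}$)
$a{\left(y,r \right)} = r y$
$\frac{35 + 450}{\left(-216 + a{\left(-7,Y{\left(3,0 \right)} \right)}\right) + 318} = \frac{35 + 450}{\left(-216 + \frac{1}{5} \left(-7\right)\right) + 318} = \frac{485}{\left(-216 - \frac{7}{5}\right) + 318} = \frac{485}{- \frac{1087}{5} + 318} = \frac{485}{\frac{503}{5}} = 485 \cdot \frac{5}{503} = \frac{2425}{503}$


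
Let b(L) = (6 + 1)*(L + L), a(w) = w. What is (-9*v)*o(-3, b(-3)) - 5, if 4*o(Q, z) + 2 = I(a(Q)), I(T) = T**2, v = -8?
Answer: 121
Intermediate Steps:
b(L) = 14*L (b(L) = 7*(2*L) = 14*L)
o(Q, z) = -1/2 + Q**2/4
(-9*v)*o(-3, b(-3)) - 5 = (-9*(-8))*(-1/2 + (1/4)*(-3)**2) - 5 = 72*(-1/2 + (1/4)*9) - 5 = 72*(-1/2 + 9/4) - 5 = 72*(7/4) - 5 = 126 - 5 = 121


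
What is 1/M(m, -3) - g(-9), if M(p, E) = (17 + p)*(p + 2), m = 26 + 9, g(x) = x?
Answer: 17317/1924 ≈ 9.0005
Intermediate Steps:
m = 35
M(p, E) = (2 + p)*(17 + p) (M(p, E) = (17 + p)*(2 + p) = (2 + p)*(17 + p))
1/M(m, -3) - g(-9) = 1/(34 + 35² + 19*35) - 1*(-9) = 1/(34 + 1225 + 665) + 9 = 1/1924 + 9 = 17317/1924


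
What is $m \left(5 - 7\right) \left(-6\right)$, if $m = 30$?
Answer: $360$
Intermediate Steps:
$m \left(5 - 7\right) \left(-6\right) = 30 \left(5 - 7\right) \left(-6\right) = 30 \left(-2\right) \left(-6\right) = \left(-60\right) \left(-6\right) = 360$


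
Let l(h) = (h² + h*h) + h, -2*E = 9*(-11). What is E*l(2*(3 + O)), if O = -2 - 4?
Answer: 3267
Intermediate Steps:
E = 99/2 (E = -9*(-11)/2 = -½*(-99) = 99/2 ≈ 49.500)
O = -6
l(h) = h + 2*h² (l(h) = (h² + h²) + h = 2*h² + h = h + 2*h²)
E*l(2*(3 + O)) = 99*((2*(3 - 6))*(1 + 2*(2*(3 - 6))))/2 = 99*((2*(-3))*(1 + 2*(2*(-3))))/2 = 99*(-6*(1 + 2*(-6)))/2 = 99*(-6*(1 - 12))/2 = 99*(-6*(-11))/2 = (99/2)*66 = 3267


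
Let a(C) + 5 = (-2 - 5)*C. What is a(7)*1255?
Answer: -67770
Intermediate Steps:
a(C) = -5 - 7*C (a(C) = -5 + (-2 - 5)*C = -5 - 7*C)
a(7)*1255 = (-5 - 7*7)*1255 = (-5 - 49)*1255 = -54*1255 = -67770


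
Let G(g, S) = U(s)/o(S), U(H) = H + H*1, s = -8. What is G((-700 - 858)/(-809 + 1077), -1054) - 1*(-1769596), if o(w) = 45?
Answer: 79631804/45 ≈ 1.7696e+6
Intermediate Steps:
U(H) = 2*H (U(H) = H + H = 2*H)
G(g, S) = -16/45 (G(g, S) = (2*(-8))/45 = -16*1/45 = -16/45)
G((-700 - 858)/(-809 + 1077), -1054) - 1*(-1769596) = -16/45 - 1*(-1769596) = -16/45 + 1769596 = 79631804/45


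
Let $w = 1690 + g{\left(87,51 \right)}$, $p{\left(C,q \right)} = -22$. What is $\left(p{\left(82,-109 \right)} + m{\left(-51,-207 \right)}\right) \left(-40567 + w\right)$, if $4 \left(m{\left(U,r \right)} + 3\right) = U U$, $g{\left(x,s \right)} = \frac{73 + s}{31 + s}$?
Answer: $- \frac{97227595}{4} \approx -2.4307 \cdot 10^{7}$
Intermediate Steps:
$g{\left(x,s \right)} = \frac{73 + s}{31 + s}$
$m{\left(U,r \right)} = -3 + \frac{U^{2}}{4}$ ($m{\left(U,r \right)} = -3 + \frac{U U}{4} = -3 + \frac{U^{2}}{4}$)
$w = \frac{69352}{41}$ ($w = 1690 + \frac{73 + 51}{31 + 51} = 1690 + \frac{1}{82} \cdot 124 = 1690 + \frac{62}{41} = \frac{69352}{41} \approx 1691.5$)
$\left(p{\left(82,-109 \right)} + m{\left(-51,-207 \right)}\right) \left(-40567 + w\right) = \left(-22 - \left(3 - \frac{\left(-51\right)^{2}}{4}\right)\right) \left(-40567 + \frac{69352}{41}\right) = \left(-22 + \left(-3 + \frac{1}{4} \cdot 2601\right)\right) \left(- \frac{1593895}{41}\right) = \left(-22 + \left(-3 + \frac{2601}{4}\right)\right) \left(- \frac{1593895}{41}\right) = \left(-22 + \frac{2589}{4}\right) \left(- \frac{1593895}{41}\right) = \frac{2501}{4} \left(- \frac{1593895}{41}\right) = - \frac{97227595}{4}$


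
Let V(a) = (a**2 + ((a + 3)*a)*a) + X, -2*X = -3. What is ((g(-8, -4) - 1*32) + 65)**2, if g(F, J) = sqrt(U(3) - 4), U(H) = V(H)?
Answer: 2299/2 + 363*sqrt(2) ≈ 1662.9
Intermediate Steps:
X = 3/2 (X = -1/2*(-3) = 3/2 ≈ 1.5000)
V(a) = 3/2 + a**2 + a**2*(3 + a) (V(a) = (a**2 + ((a + 3)*a)*a) + 3/2 = (a**2 + ((3 + a)*a)*a) + 3/2 = (a**2 + (a*(3 + a))*a) + 3/2 = (a**2 + a**2*(3 + a)) + 3/2 = 3/2 + a**2 + a**2*(3 + a))
U(H) = 3/2 + H**3 + 4*H**2
g(F, J) = 11*sqrt(2)/2 (g(F, J) = sqrt((3/2 + 3**3 + 4*3**2) - 4) = sqrt((3/2 + 27 + 4*9) - 4) = sqrt((3/2 + 27 + 36) - 4) = sqrt(129/2 - 4) = sqrt(121/2) = 11*sqrt(2)/2)
((g(-8, -4) - 1*32) + 65)**2 = ((11*sqrt(2)/2 - 1*32) + 65)**2 = ((11*sqrt(2)/2 - 32) + 65)**2 = ((-32 + 11*sqrt(2)/2) + 65)**2 = (33 + 11*sqrt(2)/2)**2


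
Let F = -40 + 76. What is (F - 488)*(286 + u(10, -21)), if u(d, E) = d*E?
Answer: -34352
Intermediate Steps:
u(d, E) = E*d
F = 36
(F - 488)*(286 + u(10, -21)) = (36 - 488)*(286 - 21*10) = -452*(286 - 210) = -452*76 = -34352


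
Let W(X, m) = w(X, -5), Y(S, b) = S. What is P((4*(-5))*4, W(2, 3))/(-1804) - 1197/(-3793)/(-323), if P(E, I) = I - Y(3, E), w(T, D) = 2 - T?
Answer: 79791/116323724 ≈ 0.00068594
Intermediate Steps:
W(X, m) = 2 - X
P(E, I) = -3 + I (P(E, I) = I - 1*3 = I - 3 = -3 + I)
P((4*(-5))*4, W(2, 3))/(-1804) - 1197/(-3793)/(-323) = (-3 + (2 - 1*2))/(-1804) - 1197/(-3793)/(-323) = (-3 + (2 - 2))*(-1/1804) - 1197*(-1/3793)*(-1/323) = (-3 + 0)*(-1/1804) + (1197/3793)*(-1/323) = -3*(-1/1804) - 63/64481 = 3/1804 - 63/64481 = 79791/116323724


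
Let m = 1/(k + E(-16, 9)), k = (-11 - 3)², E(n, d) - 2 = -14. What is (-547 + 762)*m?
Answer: 215/184 ≈ 1.1685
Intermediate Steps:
E(n, d) = -12 (E(n, d) = 2 - 14 = -12)
k = 196 (k = (-14)² = 196)
m = 1/184 (m = 1/(196 - 12) = 1/184 ≈ 0.0054348)
(-547 + 762)*m = (-547 + 762)*(1/184) = 215*(1/184) = 215/184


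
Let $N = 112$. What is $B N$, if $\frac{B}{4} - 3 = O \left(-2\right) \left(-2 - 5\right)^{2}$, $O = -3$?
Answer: $133056$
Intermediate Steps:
$B = 1188$ ($B = 12 + 4 \left(-3\right) \left(-2\right) \left(-2 - 5\right)^{2} = 12 + 4 \cdot 6 \left(-7\right)^{2} = 12 + 4 \cdot 6 \cdot 49 = 12 + 4 \cdot 294 = 12 + 1176 = 1188$)
$B N = 1188 \cdot 112 = 133056$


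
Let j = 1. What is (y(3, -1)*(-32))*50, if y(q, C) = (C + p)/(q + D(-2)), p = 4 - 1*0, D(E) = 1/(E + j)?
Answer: -2400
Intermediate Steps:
D(E) = 1/(1 + E) (D(E) = 1/(E + 1) = 1/(1 + E))
p = 4 (p = 4 + 0 = 4)
y(q, C) = (4 + C)/(-1 + q) (y(q, C) = (C + 4)/(q + 1/(1 - 2)) = (4 + C)/(q + 1/(-1)) = (4 + C)/(q - 1) = (4 + C)/(-1 + q))
(y(3, -1)*(-32))*50 = (((4 - 1)/(-1 + 3))*(-32))*50 = ((3/2)*(-32))*50 = -48*50 = -2400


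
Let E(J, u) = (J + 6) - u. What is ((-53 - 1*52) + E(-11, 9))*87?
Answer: -10353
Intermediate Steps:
E(J, u) = 6 + J - u (E(J, u) = (6 + J) - u = 6 + J - u)
((-53 - 1*52) + E(-11, 9))*87 = ((-53 - 1*52) + (6 - 11 - 1*9))*87 = ((-53 - 52) + (6 - 11 - 9))*87 = (-105 - 14)*87 = -119*87 = -10353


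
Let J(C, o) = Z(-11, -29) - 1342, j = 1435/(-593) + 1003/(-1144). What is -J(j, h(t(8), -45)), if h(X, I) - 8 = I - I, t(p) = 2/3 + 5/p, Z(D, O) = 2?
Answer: 1340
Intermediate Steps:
t(p) = ⅔ + 5/p (t(p) = 2*(⅓) + 5/p = ⅔ + 5/p)
h(X, I) = 8 (h(X, I) = 8 + (I - I) = 8 + 0 = 8)
j = -2236419/678392 (j = 1435*(-1/593) + 1003*(-1/1144) = -1435/593 - 1003/1144 = -2236419/678392 ≈ -3.2966)
J(C, o) = -1340 (J(C, o) = 2 - 1342 = -1340)
-J(j, h(t(8), -45)) = -1*(-1340) = 1340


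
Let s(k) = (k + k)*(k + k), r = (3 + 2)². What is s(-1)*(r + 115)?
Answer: 560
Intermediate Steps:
r = 25 (r = 5² = 25)
s(k) = 4*k² (s(k) = (2*k)*(2*k) = 4*k²)
s(-1)*(r + 115) = (4*(-1)²)*(25 + 115) = (4*1)*140 = 4*140 = 560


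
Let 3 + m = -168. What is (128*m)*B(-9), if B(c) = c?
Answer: 196992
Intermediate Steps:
m = -171 (m = -3 - 168 = -171)
(128*m)*B(-9) = (128*(-171))*(-9) = -21888*(-9) = 196992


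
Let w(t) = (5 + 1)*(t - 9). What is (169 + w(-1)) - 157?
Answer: -48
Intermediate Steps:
w(t) = -54 + 6*t (w(t) = 6*(-9 + t) = -54 + 6*t)
(169 + w(-1)) - 157 = (169 + (-54 + 6*(-1))) - 157 = (169 + (-54 - 6)) - 157 = (169 - 60) - 157 = 109 - 157 = -48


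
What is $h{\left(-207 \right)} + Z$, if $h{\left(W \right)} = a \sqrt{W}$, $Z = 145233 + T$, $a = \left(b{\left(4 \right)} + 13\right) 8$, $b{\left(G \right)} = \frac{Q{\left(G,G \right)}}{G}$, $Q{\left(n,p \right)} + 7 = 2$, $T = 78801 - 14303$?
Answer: $209731 + 282 i \sqrt{23} \approx 2.0973 \cdot 10^{5} + 1352.4 i$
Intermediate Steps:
$T = 64498$ ($T = 78801 - 14303 = 64498$)
$Q{\left(n,p \right)} = -5$ ($Q{\left(n,p \right)} = -7 + 2 = -5$)
$b{\left(G \right)} = - \frac{5}{G}$
$a = 94$ ($a = \left(- \frac{5}{4} + 13\right) 8 = \frac{47}{4} \cdot 8 = 94$)
$Z = 209731$ ($Z = 145233 + 64498 = 209731$)
$h{\left(W \right)} = 94 \sqrt{W}$
$h{\left(-207 \right)} + Z = 94 \sqrt{-207} + 209731 = 94 \cdot 3 i \sqrt{23} + 209731 = 282 i \sqrt{23} + 209731 = 209731 + 282 i \sqrt{23}$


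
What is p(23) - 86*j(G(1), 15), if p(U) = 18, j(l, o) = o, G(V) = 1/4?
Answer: -1272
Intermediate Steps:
G(V) = 1/4
p(23) - 86*j(G(1), 15) = 18 - 86*15 = 18 - 1290 = -1272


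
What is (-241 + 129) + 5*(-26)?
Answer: -242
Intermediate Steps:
(-241 + 129) + 5*(-26) = -112 - 130 = -242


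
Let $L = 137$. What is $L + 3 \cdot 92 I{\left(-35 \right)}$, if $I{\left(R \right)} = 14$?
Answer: $4001$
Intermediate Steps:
$L + 3 \cdot 92 I{\left(-35 \right)} = 137 + 3 \cdot 92 \cdot 14 = 137 + 276 \cdot 14 = 137 + 3864 = 4001$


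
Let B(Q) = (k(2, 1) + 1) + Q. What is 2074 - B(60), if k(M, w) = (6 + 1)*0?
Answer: 2013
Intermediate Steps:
k(M, w) = 0 (k(M, w) = 7*0 = 0)
B(Q) = 1 + Q (B(Q) = (0 + 1) + Q = 1 + Q)
2074 - B(60) = 2074 - (1 + 60) = 2074 - 1*61 = 2074 - 61 = 2013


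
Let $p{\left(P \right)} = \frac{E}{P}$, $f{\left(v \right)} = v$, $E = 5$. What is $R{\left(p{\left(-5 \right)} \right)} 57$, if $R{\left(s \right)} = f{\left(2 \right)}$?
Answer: $114$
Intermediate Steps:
$p{\left(P \right)} = \frac{5}{P}$
$R{\left(s \right)} = 2$
$R{\left(p{\left(-5 \right)} \right)} 57 = 2 \cdot 57 = 114$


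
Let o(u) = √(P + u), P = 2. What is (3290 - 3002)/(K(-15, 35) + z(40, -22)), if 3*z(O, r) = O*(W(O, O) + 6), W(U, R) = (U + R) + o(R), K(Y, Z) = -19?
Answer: 2922912/11377489 - 34560*√42/11377489 ≈ 0.23722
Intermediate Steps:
o(u) = √(2 + u)
W(U, R) = R + U + √(2 + R) (W(U, R) = (U + R) + √(2 + R) = (R + U) + √(2 + R) = R + U + √(2 + R))
z(O, r) = O*(6 + √(2 + O) + 2*O)/3 (z(O, r) = (O*((O + O + √(2 + O)) + 6))/3 = (O*((√(2 + O) + 2*O) + 6))/3 = (O*(6 + √(2 + O) + 2*O))/3 = O*(6 + √(2 + O) + 2*O)/3)
(3290 - 3002)/(K(-15, 35) + z(40, -22)) = (3290 - 3002)/(-19 + (⅓)*40*(6 + √(2 + 40) + 2*40)) = 288/(-19 + (⅓)*40*(6 + √42 + 80)) = 288/(-19 + (⅓)*40*(86 + √42)) = 288/(-19 + (3440/3 + 40*√42/3)) = 288/(3383/3 + 40*√42/3)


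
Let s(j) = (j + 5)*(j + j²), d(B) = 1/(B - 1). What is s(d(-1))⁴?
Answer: 6561/4096 ≈ 1.6018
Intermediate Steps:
d(B) = 1/(-1 + B)
s(j) = (5 + j)*(j + j²)
s(d(-1))⁴ = ((5 + (1/(-1 - 1))² + 6/(-1 - 1))/(-1 - 1))⁴ = ((5 + (1/(-2))² + 6/(-2))/(-2))⁴ = (-(5 + (-½)² + 6*(-½))/2)⁴ = (-(5 + ¼ - 3)/2)⁴ = (-½*9/4)⁴ = (-9/8)⁴ = 6561/4096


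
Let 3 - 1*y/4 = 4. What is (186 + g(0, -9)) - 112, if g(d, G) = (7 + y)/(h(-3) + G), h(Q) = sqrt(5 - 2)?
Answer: 1915/26 - sqrt(3)/26 ≈ 73.587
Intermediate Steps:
y = -4 (y = 12 - 4*4 = 12 - 16 = -4)
h(Q) = sqrt(3)
g(d, G) = 3/(G + sqrt(3)) (g(d, G) = (7 - 4)/(sqrt(3) + G) = 3/(G + sqrt(3)))
(186 + g(0, -9)) - 112 = (186 + 3/(-9 + sqrt(3))) - 112 = 74 + 3/(-9 + sqrt(3))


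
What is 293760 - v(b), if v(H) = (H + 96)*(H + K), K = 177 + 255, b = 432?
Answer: -162432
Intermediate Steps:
K = 432
v(H) = (96 + H)*(432 + H) (v(H) = (H + 96)*(H + 432) = (96 + H)*(432 + H))
293760 - v(b) = 293760 - (41472 + 432² + 528*432) = 293760 - (41472 + 186624 + 228096) = 293760 - 1*456192 = 293760 - 456192 = -162432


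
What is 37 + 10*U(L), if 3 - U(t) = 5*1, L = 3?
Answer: 17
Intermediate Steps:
U(t) = -2 (U(t) = 3 - 5 = -2)
37 + 10*U(L) = 37 + 10*(-2) = 37 - 20 = 17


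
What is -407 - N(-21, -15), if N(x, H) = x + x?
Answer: -365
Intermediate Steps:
N(x, H) = 2*x
-407 - N(-21, -15) = -407 - 2*(-21) = -407 - 1*(-42) = -407 + 42 = -365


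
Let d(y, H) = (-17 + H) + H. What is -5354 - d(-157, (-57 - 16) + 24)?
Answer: -5239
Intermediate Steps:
d(y, H) = -17 + 2*H
-5354 - d(-157, (-57 - 16) + 24) = -5354 - (-17 + 2*((-57 - 16) + 24)) = -5354 - (-17 + 2*(-73 + 24)) = -5354 - (-17 + 2*(-49)) = -5354 - (-17 - 98) = -5354 - 1*(-115) = -5354 + 115 = -5239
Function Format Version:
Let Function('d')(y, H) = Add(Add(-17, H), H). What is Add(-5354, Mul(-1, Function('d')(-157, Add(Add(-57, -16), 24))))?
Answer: -5239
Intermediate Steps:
Function('d')(y, H) = Add(-17, Mul(2, H))
Add(-5354, Mul(-1, Function('d')(-157, Add(Add(-57, -16), 24)))) = Add(-5354, Mul(-1, Add(-17, Mul(2, Add(Add(-57, -16), 24))))) = Add(-5354, Mul(-1, Add(-17, Mul(2, Add(-73, 24))))) = Add(-5354, Mul(-1, Add(-17, Mul(2, -49)))) = Add(-5354, Mul(-1, Add(-17, -98))) = Add(-5354, Mul(-1, -115)) = Add(-5354, 115) = -5239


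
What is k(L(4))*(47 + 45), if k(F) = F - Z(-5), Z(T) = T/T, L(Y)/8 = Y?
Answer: 2852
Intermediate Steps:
L(Y) = 8*Y
Z(T) = 1
k(F) = -1 + F (k(F) = F - 1*1 = F - 1 = -1 + F)
k(L(4))*(47 + 45) = (-1 + 8*4)*(47 + 45) = (-1 + 32)*92 = 31*92 = 2852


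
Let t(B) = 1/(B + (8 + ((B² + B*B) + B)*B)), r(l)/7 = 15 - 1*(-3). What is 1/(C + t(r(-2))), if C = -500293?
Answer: -4016762/2009557911265 ≈ -1.9988e-6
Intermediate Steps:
r(l) = 126 (r(l) = 7*(15 - 1*(-3)) = 7*(15 + 3) = 7*18 = 126)
t(B) = 1/(8 + B + B*(B + 2*B²)) (t(B) = 1/(B + (8 + ((B² + B²) + B)*B)) = 1/(B + (8 + (2*B² + B)*B)) = 1/(B + (8 + (B + 2*B²)*B)) = 1/(B + (8 + B*(B + 2*B²))) = 1/(8 + B + B*(B + 2*B²)))
1/(C + t(r(-2))) = 1/(-500293 + 1/(8 + 126 + 126² + 2*126³)) = 1/(-500293 + 1/(8 + 126 + 15876 + 2*2000376)) = 1/(-500293 + 1/(8 + 126 + 15876 + 4000752)) = 1/(-500293 + 1/4016762) = 1/(-2009557911265/4016762) = -4016762/2009557911265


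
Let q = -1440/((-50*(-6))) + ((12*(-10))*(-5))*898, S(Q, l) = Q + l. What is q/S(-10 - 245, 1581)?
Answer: 448996/1105 ≈ 406.33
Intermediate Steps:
q = 2693976/5 (q = -1440/300 - 120*(-5)*898 = -1440*1/300 + 600*898 = -24/5 + 538800 = 2693976/5 ≈ 5.3880e+5)
q/S(-10 - 245, 1581) = 2693976/(5*((-10 - 245) + 1581)) = 2693976/(5*(-255 + 1581)) = (2693976/5)/1326 = (2693976/5)*(1/1326) = 448996/1105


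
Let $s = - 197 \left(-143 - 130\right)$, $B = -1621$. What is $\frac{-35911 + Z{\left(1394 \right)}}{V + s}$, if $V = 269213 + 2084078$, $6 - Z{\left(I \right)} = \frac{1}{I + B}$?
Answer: $- \frac{110141}{7383856} \approx -0.014916$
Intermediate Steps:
$Z{\left(I \right)} = 6 - \frac{1}{-1621 + I}$ ($Z{\left(I \right)} = 6 - \frac{1}{I - 1621} = 6 - \frac{1}{-1621 + I}$)
$V = 2353291$
$s = 53781$ ($s = \left(-197\right) \left(-273\right) = 53781$)
$\frac{-35911 + Z{\left(1394 \right)}}{V + s} = \frac{-35911 + \frac{-9727 + 6 \cdot 1394}{-1621 + 1394}}{2353291 + 53781} = \frac{-35911 + \frac{-9727 + 8364}{-227}}{2407072} = \left(-35911 - - \frac{1363}{227}\right) \frac{1}{2407072} = \left(-35911 + \frac{1363}{227}\right) \frac{1}{2407072} = \left(- \frac{8150434}{227}\right) \frac{1}{2407072} = - \frac{110141}{7383856}$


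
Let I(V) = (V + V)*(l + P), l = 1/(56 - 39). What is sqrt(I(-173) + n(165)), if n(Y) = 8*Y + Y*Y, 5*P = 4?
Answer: sqrt(204090695)/85 ≈ 168.07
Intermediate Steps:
P = 4/5 (P = (1/5)*4 = 4/5 ≈ 0.80000)
l = 1/17 ≈ 0.058824
n(Y) = Y**2 + 8*Y (n(Y) = 8*Y + Y**2 = Y**2 + 8*Y)
I(V) = 146*V/85 (I(V) = (V + V)*(1/17 + 4/5) = (2*V)*(73/85) = 146*V/85)
sqrt(I(-173) + n(165)) = sqrt((146/85)*(-173) + 165*(8 + 165)) = sqrt(-25258/85 + 165*173) = sqrt(-25258/85 + 28545) = sqrt(2401067/85) = sqrt(204090695)/85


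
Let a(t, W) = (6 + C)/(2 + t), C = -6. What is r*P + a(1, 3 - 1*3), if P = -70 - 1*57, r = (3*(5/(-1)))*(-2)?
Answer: -3810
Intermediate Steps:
r = 30 (r = (3*(5*(-1)))*(-2) = (3*(-5))*(-2) = -15*(-2) = 30)
a(t, W) = 0 (a(t, W) = (6 - 6)/(2 + t) = 0/(2 + t) = 0)
P = -127 (P = -70 - 57 = -127)
r*P + a(1, 3 - 1*3) = 30*(-127) + 0 = -3810 + 0 = -3810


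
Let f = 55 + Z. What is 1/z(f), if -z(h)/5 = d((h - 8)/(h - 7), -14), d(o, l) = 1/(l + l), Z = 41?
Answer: 28/5 ≈ 5.6000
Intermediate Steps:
d(o, l) = 1/(2*l)
f = 96 (f = 55 + 41 = 96)
z(h) = 5/28 (z(h) = -5/(2*(-14)) = -5*(-1)/(2*14) = -5*(-1/28) = 5/28)
1/z(f) = 1/(5/28) = 28/5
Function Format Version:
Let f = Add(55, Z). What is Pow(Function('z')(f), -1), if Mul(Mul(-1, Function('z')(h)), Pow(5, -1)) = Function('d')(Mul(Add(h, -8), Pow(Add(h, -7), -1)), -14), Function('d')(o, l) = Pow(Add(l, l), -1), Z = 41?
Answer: Rational(28, 5) ≈ 5.6000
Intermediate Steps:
Function('d')(o, l) = Mul(Rational(1, 2), Pow(l, -1)) (Function('d')(o, l) = Pow(Mul(2, l), -1) = Mul(Rational(1, 2), Pow(l, -1)))
f = 96 (f = Add(55, 41) = 96)
Function('z')(h) = Rational(5, 28) (Function('z')(h) = Mul(-5, Mul(Rational(1, 2), Pow(-14, -1))) = Mul(-5, Mul(Rational(1, 2), Rational(-1, 14))) = Mul(-5, Rational(-1, 28)) = Rational(5, 28))
Pow(Function('z')(f), -1) = Pow(Rational(5, 28), -1) = Rational(28, 5)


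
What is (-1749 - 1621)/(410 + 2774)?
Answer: -1685/1592 ≈ -1.0584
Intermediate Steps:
(-1749 - 1621)/(410 + 2774) = -3370/3184 = -3370*1/3184 = -1685/1592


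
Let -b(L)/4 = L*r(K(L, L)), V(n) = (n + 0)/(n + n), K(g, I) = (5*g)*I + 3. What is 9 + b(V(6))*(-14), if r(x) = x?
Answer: 128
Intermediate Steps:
K(g, I) = 3 + 5*I*g (K(g, I) = 5*I*g + 3 = 3 + 5*I*g)
V(n) = ½ (V(n) = n/((2*n)) = n*(1/(2*n)) = ½)
b(L) = -4*L*(3 + 5*L²) (b(L) = -4*L*(3 + 5*L*L) = -4*L*(3 + 5*L²))
9 + b(V(6))*(-14) = 9 + (-20*(½)³ - 12*½)*(-14) = 9 + (-20*⅛ - 6)*(-14) = 9 + (-5/2 - 6)*(-14) = 9 - 17/2*(-14) = 9 + 119 = 128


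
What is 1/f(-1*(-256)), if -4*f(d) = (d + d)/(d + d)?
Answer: -4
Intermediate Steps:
f(d) = -1/4 (f(d) = -(d + d)/(4*(d + d)) = -2*d/(4*(2*d)) = -2*d*1/(2*d)/4 = -1/4*1 = -1/4)
1/f(-1*(-256)) = 1/(-1/4) = -4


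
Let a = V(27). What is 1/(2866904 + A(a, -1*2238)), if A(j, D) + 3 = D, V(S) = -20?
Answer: 1/2864663 ≈ 3.4908e-7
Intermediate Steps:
a = -20
A(j, D) = -3 + D
1/(2866904 + A(a, -1*2238)) = 1/(2866904 + (-3 - 1*2238)) = 1/(2866904 + (-3 - 2238)) = 1/(2866904 - 2241) = 1/2864663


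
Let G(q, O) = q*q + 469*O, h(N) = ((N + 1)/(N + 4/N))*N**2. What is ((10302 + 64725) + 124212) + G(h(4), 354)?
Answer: 365521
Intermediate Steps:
h(N) = N**2*(1 + N)/(N + 4/N) (h(N) = ((1 + N)/(N + 4/N))*N**2 = N**2*(1 + N)/(N + 4/N))
G(q, O) = q**2 + 469*O
((10302 + 64725) + 124212) + G(h(4), 354) = ((10302 + 64725) + 124212) + ((4**3*(1 + 4)/(4 + 4**2))**2 + 469*354) = (75027 + 124212) + ((64*5/(4 + 16))**2 + 166026) = 199239 + ((64*5/20)**2 + 166026) = 199239 + ((64*(1/20)*5)**2 + 166026) = 199239 + (16**2 + 166026) = 199239 + (256 + 166026) = 199239 + 166282 = 365521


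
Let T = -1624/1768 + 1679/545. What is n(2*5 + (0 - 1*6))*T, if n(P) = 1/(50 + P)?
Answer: 14468/361335 ≈ 0.040040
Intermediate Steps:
T = 260424/120445 (T = -1624*1/1768 + 1679*(1/545) = -203/221 + 1679/545 = 260424/120445 ≈ 2.1622)
n(2*5 + (0 - 1*6))*T = (260424/120445)/(50 + (2*5 + (0 - 1*6))) = (260424/120445)/(50 + (10 + (0 - 6))) = (260424/120445)/(50 + (10 - 6)) = (260424/120445)/(50 + 4) = (260424/120445)/54 = (1/54)*(260424/120445) = 14468/361335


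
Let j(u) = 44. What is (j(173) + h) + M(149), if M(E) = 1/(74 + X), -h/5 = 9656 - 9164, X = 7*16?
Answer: -449375/186 ≈ -2416.0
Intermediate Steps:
X = 112
h = -2460 (h = -5*(9656 - 9164) = -5*492 = -2460)
M(E) = 1/186 (M(E) = 1/(74 + 112) = 1/186)
(j(173) + h) + M(149) = (44 - 2460) + 1/186 = -2416 + 1/186 = -449375/186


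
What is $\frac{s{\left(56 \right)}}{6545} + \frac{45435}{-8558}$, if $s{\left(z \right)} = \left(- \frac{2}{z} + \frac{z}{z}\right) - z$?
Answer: $- \frac{379072999}{71288140} \approx -5.3175$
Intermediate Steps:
$s{\left(z \right)} = 1 - z - \frac{2}{z}$ ($s{\left(z \right)} = \left(- \frac{2}{z} + 1\right) - z = \left(1 - \frac{2}{z}\right) - z = 1 - z - \frac{2}{z}$)
$\frac{s{\left(56 \right)}}{6545} + \frac{45435}{-8558} = \frac{1 - 56 - \frac{2}{56}}{6545} + \frac{45435}{-8558} = \left(1 - 56 - \frac{1}{28}\right) \frac{1}{6545} + 45435 \left(- \frac{1}{8558}\right) = \left(1 - 56 - \frac{1}{28}\right) \frac{1}{6545} - \frac{45435}{8558} = \left(- \frac{1541}{28}\right) \frac{1}{6545} - \frac{45435}{8558} = - \frac{1541}{183260} - \frac{45435}{8558} = - \frac{379072999}{71288140}$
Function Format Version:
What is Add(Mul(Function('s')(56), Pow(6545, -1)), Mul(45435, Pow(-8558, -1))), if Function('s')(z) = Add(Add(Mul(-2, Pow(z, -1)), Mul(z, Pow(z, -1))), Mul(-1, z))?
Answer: Rational(-379072999, 71288140) ≈ -5.3175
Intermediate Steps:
Function('s')(z) = Add(1, Mul(-1, z), Mul(-2, Pow(z, -1))) (Function('s')(z) = Add(Add(Mul(-2, Pow(z, -1)), 1), Mul(-1, z)) = Add(Add(1, Mul(-2, Pow(z, -1))), Mul(-1, z)) = Add(1, Mul(-1, z), Mul(-2, Pow(z, -1))))
Add(Mul(Function('s')(56), Pow(6545, -1)), Mul(45435, Pow(-8558, -1))) = Add(Mul(Add(1, Mul(-1, 56), Mul(-2, Pow(56, -1))), Pow(6545, -1)), Mul(45435, Pow(-8558, -1))) = Add(Mul(Add(1, -56, Mul(-2, Rational(1, 56))), Rational(1, 6545)), Mul(45435, Rational(-1, 8558))) = Add(Mul(Add(1, -56, Rational(-1, 28)), Rational(1, 6545)), Rational(-45435, 8558)) = Add(Mul(Rational(-1541, 28), Rational(1, 6545)), Rational(-45435, 8558)) = Add(Rational(-1541, 183260), Rational(-45435, 8558)) = Rational(-379072999, 71288140)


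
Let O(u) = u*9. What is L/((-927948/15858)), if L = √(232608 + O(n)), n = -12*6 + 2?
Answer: -108363*√138/154658 ≈ -8.2309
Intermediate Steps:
n = -70 (n = -72 + 2 = -70)
O(u) = 9*u
L = 41*√138 (L = √(232608 + 9*(-70)) = √(232608 - 630) = √231978 = 41*√138 ≈ 481.64)
L/((-927948/15858)) = (41*√138)/((-927948/15858)) = (41*√138)/((-927948*1/15858)) = (41*√138)/(-154658/2643) = (41*√138)*(-2643/154658) = -108363*√138/154658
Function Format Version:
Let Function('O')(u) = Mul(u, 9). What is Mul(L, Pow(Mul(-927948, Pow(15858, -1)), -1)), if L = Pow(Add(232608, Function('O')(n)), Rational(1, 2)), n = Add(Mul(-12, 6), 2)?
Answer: Mul(Rational(-108363, 154658), Pow(138, Rational(1, 2))) ≈ -8.2309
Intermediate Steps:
n = -70 (n = Add(-72, 2) = -70)
Function('O')(u) = Mul(9, u)
L = Mul(41, Pow(138, Rational(1, 2))) (L = Pow(Add(232608, Mul(9, -70)), Rational(1, 2)) = Pow(Add(232608, -630), Rational(1, 2)) = Pow(231978, Rational(1, 2)) = Mul(41, Pow(138, Rational(1, 2))) ≈ 481.64)
Mul(L, Pow(Mul(-927948, Pow(15858, -1)), -1)) = Mul(Mul(41, Pow(138, Rational(1, 2))), Pow(Mul(-927948, Pow(15858, -1)), -1)) = Mul(Mul(41, Pow(138, Rational(1, 2))), Pow(Mul(-927948, Rational(1, 15858)), -1)) = Mul(Mul(41, Pow(138, Rational(1, 2))), Pow(Rational(-154658, 2643), -1)) = Mul(Mul(41, Pow(138, Rational(1, 2))), Rational(-2643, 154658)) = Mul(Rational(-108363, 154658), Pow(138, Rational(1, 2)))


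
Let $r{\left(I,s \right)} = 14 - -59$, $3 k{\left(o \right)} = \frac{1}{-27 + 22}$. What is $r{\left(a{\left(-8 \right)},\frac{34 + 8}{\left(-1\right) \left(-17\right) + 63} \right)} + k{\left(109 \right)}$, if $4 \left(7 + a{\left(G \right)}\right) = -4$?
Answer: $\frac{1094}{15} \approx 72.933$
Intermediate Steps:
$a{\left(G \right)} = -8$ ($a{\left(G \right)} = -7 + \frac{1}{4} \left(-4\right) = -7 - 1 = -8$)
$k{\left(o \right)} = - \frac{1}{15}$ ($k{\left(o \right)} = \frac{1}{3 \left(-27 + 22\right)} = \frac{1}{3 \left(-5\right)} = \frac{1}{3} \left(- \frac{1}{5}\right) = - \frac{1}{15}$)
$r{\left(I,s \right)} = 73$ ($r{\left(I,s \right)} = 14 + 59 = 73$)
$r{\left(a{\left(-8 \right)},\frac{34 + 8}{\left(-1\right) \left(-17\right) + 63} \right)} + k{\left(109 \right)} = 73 - \frac{1}{15} = \frac{1094}{15}$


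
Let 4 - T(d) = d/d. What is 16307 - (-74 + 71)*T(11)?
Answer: 16316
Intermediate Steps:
T(d) = 3 (T(d) = 4 - d/d = 4 - 1*1 = 4 - 1 = 3)
16307 - (-74 + 71)*T(11) = 16307 - (-74 + 71)*3 = 16307 - (-3)*3 = 16307 - 1*(-9) = 16307 + 9 = 16316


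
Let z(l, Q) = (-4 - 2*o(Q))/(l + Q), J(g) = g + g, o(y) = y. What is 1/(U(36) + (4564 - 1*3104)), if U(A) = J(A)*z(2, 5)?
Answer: 1/1316 ≈ 0.00075988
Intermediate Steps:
J(g) = 2*g
z(l, Q) = (-4 - 2*Q)/(Q + l) (z(l, Q) = (-4 - 2*Q)/(l + Q) = (-4 - 2*Q)/(Q + l))
U(A) = -4*A (U(A) = (2*A)*(2*(-2 - 1*5)/(5 + 2)) = (2*A)*(2*(-2 - 5)/7) = (2*A)*(2*(⅐)*(-7)) = (2*A)*(-2) = -4*A)
1/(U(36) + (4564 - 1*3104)) = 1/(-4*36 + (4564 - 1*3104)) = 1/(-144 + (4564 - 3104)) = 1/(-144 + 1460) = 1/1316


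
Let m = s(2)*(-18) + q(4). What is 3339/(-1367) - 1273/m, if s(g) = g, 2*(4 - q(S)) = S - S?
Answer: 1633343/43744 ≈ 37.339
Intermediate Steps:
q(S) = 4 (q(S) = 4 - (S - S)/2 = 4 - ½*0 = 4 + 0 = 4)
m = -32 (m = 2*(-18) + 4 = -36 + 4 = -32)
3339/(-1367) - 1273/m = 3339/(-1367) - 1273/(-32) = 3339*(-1/1367) - 1273*(-1/32) = -3339/1367 + 1273/32 = 1633343/43744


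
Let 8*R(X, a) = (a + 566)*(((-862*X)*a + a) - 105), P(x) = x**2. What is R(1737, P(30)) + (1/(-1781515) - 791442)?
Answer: -1759722501666511999/7126060 ≈ -2.4694e+11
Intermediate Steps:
R(X, a) = (566 + a)*(-105 + a - 862*X*a)/8 (R(X, a) = ((a + 566)*(((-862*X)*a + a) - 105))/8 = ((566 + a)*((-862*X*a + a) - 105))/8 = ((566 + a)*((a - 862*X*a) - 105))/8 = ((566 + a)*(-105 + a - 862*X*a))/8 = (566 + a)*(-105 + a - 862*X*a)/8)
R(1737, P(30)) + (1/(-1781515) - 791442) = (-29715/4 + (30**2)**2/8 + (461/8)*30**2 - 121973/2*1737*30**2 - 431/4*1737*(30**2)**2) + (1/(-1781515) - 791442) = (-29715/4 + (1/8)*900**2 + (461/8)*900 - 121973/2*1737*900 - 431/4*1737*900**2) + (-1/1781515 - 791442) = (-29715/4 + (1/8)*810000 + 103725/2 - 95340195450 - 431/4*1737*810000) - 1409965794631/1781515 = (-29715/4 + 101250 + 103725/2 - 95340195450 - 151601017500) - 1409965794631/1781515 = -987764269065/4 - 1409965794631/1781515 = -1759722501666511999/7126060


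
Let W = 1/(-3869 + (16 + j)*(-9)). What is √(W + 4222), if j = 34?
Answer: √78756174623/4319 ≈ 64.977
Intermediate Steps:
W = -1/4319 (W = 1/(-3869 + (16 + 34)*(-9)) = 1/(-3869 + 50*(-9)) = 1/(-3869 - 450) = 1/(-4319) = -1/4319 ≈ -0.00023154)
√(W + 4222) = √(-1/4319 + 4222) = √(18234817/4319) = √78756174623/4319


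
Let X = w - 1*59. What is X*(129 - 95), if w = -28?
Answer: -2958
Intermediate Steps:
X = -87 (X = -28 - 1*59 = -28 - 59 = -87)
X*(129 - 95) = -87*(129 - 95) = -87*34 = -2958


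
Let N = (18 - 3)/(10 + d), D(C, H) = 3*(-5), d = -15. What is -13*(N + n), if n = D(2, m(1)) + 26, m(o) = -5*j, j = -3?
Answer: -104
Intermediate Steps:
m(o) = 15 (m(o) = -5*(-3) = 15)
D(C, H) = -15
N = -3 (N = (18 - 3)/(10 - 15) = 15/(-5) = 15*(-⅕) = -3)
n = 11 (n = -15 + 26 = 11)
-13*(N + n) = -13*(-3 + 11) = -13*8 = -104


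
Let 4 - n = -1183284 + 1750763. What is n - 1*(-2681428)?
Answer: 2113953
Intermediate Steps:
n = -567475 (n = 4 - (-1183284 + 1750763) = 4 - 1*567479 = 4 - 567479 = -567475)
n - 1*(-2681428) = -567475 - 1*(-2681428) = -567475 + 2681428 = 2113953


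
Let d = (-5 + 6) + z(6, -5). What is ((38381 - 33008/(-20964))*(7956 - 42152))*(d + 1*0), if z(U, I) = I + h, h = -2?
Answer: 13757944888616/1747 ≈ 7.8752e+9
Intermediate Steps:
z(U, I) = -2 + I (z(U, I) = I - 2 = -2 + I)
d = -6 (d = (-5 + 6) + (-2 - 5) = 1 - 7 = -6)
((38381 - 33008/(-20964))*(7956 - 42152))*(d + 1*0) = ((38381 - 33008/(-20964))*(7956 - 42152))*(-6 + 1*0) = ((38381 - 33008*(-1/20964))*(-34196))*(-6 + 0) = ((38381 + 8252/5241)*(-34196))*(-6) = ((201163073/5241)*(-34196))*(-6) = -6878972444308/5241*(-6) = 13757944888616/1747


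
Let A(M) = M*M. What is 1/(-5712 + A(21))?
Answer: -1/5271 ≈ -0.00018972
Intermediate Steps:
A(M) = M²
1/(-5712 + A(21)) = 1/(-5712 + 21²) = 1/(-5712 + 441) = 1/(-5271) = -1/5271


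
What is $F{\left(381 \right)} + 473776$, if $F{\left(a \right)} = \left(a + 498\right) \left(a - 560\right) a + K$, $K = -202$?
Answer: $-59473347$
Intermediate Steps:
$F{\left(a \right)} = -202 + a \left(-560 + a\right) \left(498 + a\right)$ ($F{\left(a \right)} = \left(a + 498\right) \left(a - 560\right) a - 202 = \left(498 + a\right) \left(-560 + a\right) a - 202 = \left(-560 + a\right) \left(498 + a\right) a - 202 = a \left(-560 + a\right) \left(498 + a\right) - 202 = -202 + a \left(-560 + a\right) \left(498 + a\right)$)
$F{\left(381 \right)} + 473776 = \left(-202 + 381^{3} - 106253280 - 62 \cdot 381^{2}\right) + 473776 = \left(-202 + 55306341 - 106253280 - 8999982\right) + 473776 = -59947123 + 473776 = -59473347$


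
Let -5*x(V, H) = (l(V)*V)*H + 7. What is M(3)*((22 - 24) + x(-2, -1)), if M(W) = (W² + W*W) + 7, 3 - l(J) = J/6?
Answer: -355/3 ≈ -118.33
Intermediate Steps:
l(J) = 3 - J/6
M(W) = 7 + 2*W² (M(W) = (W² + W²) + 7 = 2*W² + 7 = 7 + 2*W²)
x(V, H) = -7/5 - H*V*(3 - V/6)/5 (x(V, H) = -(((3 - V/6)*V)*H + 7)/5 = -((V*(3 - V/6))*H + 7)/5 = -(H*V*(3 - V/6) + 7)/5 = -(7 + H*V*(3 - V/6))/5 = -7/5 - H*V*(3 - V/6)/5)
M(3)*((22 - 24) + x(-2, -1)) = (7 + 2*3²)*((22 - 24) + (-7/5 + (1/30)*(-1)*(-2)*(-18 - 2))) = (7 + 2*9)*(-2 + (-7/5 + (1/30)*(-1)*(-2)*(-20))) = (7 + 18)*(-2 + (-7/5 - 4/3)) = 25*(-2 - 41/15) = 25*(-71/15) = -355/3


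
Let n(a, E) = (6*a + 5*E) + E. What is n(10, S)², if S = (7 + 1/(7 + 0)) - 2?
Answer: 404496/49 ≈ 8255.0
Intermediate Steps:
S = 36/7 (S = (7 + 1/7) - 2 = (7 + ⅐) - 2 = 50/7 - 2 = 36/7 ≈ 5.1429)
n(a, E) = 6*E + 6*a (n(a, E) = (5*E + 6*a) + E = 6*E + 6*a)
n(10, S)² = (6*(36/7) + 6*10)² = (216/7 + 60)² = (636/7)² = 404496/49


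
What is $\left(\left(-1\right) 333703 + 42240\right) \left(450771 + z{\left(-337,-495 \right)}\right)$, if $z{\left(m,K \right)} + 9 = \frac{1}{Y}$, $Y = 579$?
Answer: $- \frac{76069277834137}{579} \approx -1.3138 \cdot 10^{11}$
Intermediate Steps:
$z{\left(m,K \right)} = - \frac{5210}{579}$ ($z{\left(m,K \right)} = -9 + \frac{1}{579} = - \frac{5210}{579}$)
$\left(\left(-1\right) 333703 + 42240\right) \left(450771 + z{\left(-337,-495 \right)}\right) = \left(\left(-1\right) 333703 + 42240\right) \left(450771 - \frac{5210}{579}\right) = \left(-333703 + 42240\right) \frac{260991199}{579} = \left(-291463\right) \frac{260991199}{579} = - \frac{76069277834137}{579}$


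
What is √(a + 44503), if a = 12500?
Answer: √57003 ≈ 238.75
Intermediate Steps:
√(a + 44503) = √(12500 + 44503) = √57003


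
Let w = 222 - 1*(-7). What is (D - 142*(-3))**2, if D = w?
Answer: 429025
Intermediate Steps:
w = 229 (w = 222 + 7 = 229)
D = 229
(D - 142*(-3))**2 = (229 - 142*(-3))**2 = (229 + 426)**2 = 655**2 = 429025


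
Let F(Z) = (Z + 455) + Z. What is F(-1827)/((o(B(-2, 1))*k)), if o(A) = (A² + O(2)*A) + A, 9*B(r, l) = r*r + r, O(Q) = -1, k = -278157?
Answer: 86373/370876 ≈ 0.23289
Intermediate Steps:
B(r, l) = r/9 + r²/9 (B(r, l) = (r*r + r)/9 = (r² + r)/9 = (r + r²)/9 = r/9 + r²/9)
o(A) = A² (o(A) = (A² - A) + A = A²)
F(Z) = 455 + 2*Z (F(Z) = (455 + Z) + Z = 455 + 2*Z)
F(-1827)/((o(B(-2, 1))*k)) = (455 + 2*(-1827))/((((⅑)*(-2)*(1 - 2))²*(-278157))) = (455 - 3654)/((((⅑)*(-2)*(-1))²*(-278157))) = -3199/((2/9)²*(-278157)) = -3199/((4/81)*(-278157)) = -3199/(-370876/27) = -3199*(-27/370876) = 86373/370876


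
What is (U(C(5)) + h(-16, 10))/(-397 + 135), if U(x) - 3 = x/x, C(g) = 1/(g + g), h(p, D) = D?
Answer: -7/131 ≈ -0.053435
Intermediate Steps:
C(g) = 1/(2*g)
U(x) = 4 (U(x) = 3 + x/x = 3 + 1 = 4)
(U(C(5)) + h(-16, 10))/(-397 + 135) = (4 + 10)/(-397 + 135) = 14/(-262) = 14*(-1/262) = -7/131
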